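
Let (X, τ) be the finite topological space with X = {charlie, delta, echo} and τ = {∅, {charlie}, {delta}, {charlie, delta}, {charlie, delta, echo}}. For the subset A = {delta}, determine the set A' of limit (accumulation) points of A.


A' = {echo}

For each x ∈ X, list the open sets U ∈ τ with x ∈ U, then check whether U ∩ (A ∖ {x}) ≠ ∅ for every such U.
  x = charlie: open {charlie} ∋ x has {charlie} ∩ (A ∖ {charlie}) = ∅, so x is NOT a limit point.
  x = delta: open {delta} ∋ x has {delta} ∩ (A ∖ {delta}) = ∅, so x is NOT a limit point.
  x = echo: opens ∋ x are {charlie, delta, echo}; each meets A ∖ {echo}, so x IS a limit point.
Collecting: A' = {echo}.


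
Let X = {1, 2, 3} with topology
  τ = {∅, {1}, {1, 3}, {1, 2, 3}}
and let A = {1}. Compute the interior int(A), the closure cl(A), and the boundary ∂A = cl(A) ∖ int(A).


int(A) = {1}, cl(A) = {1, 2, 3}, ∂A = {2, 3}.

Closed sets in (X, τ) are complements of opens:
  closed(X, τ) = {∅, {2}, {2, 3}, {1, 2, 3}}.
int(A) = ⋃ {U ∈ τ : U ⊆ A}. Opens contained in A: ∅, {1}.
Taking the union of these: int(A) = {1}.
cl(A) = ⋂ {C closed : A ⊆ C}. Closed sets containing A: {1, 2, 3}.
Intersecting these: cl(A) = {1, 2, 3}.
∂A = cl(A) ∖ int(A) = {1, 2, 3} ∖ {1} = {2, 3}.


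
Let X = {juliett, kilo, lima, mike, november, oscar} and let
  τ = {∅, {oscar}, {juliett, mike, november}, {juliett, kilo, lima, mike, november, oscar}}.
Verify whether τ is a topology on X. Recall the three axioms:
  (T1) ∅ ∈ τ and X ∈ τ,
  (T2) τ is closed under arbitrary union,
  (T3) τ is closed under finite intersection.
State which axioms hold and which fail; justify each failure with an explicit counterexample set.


τ is NOT a topology on X.

Axiom (T1): ∅ ∈ τ? Yes; X ∈ τ? Yes.
Axiom (T2/T3): check pairwise unions and intersections of members of τ.
Counterexample for (T2): {oscar} ∪ {juliett, mike, november} = {juliett, mike, november, oscar} ∉ τ. Therefore τ is NOT a topology.


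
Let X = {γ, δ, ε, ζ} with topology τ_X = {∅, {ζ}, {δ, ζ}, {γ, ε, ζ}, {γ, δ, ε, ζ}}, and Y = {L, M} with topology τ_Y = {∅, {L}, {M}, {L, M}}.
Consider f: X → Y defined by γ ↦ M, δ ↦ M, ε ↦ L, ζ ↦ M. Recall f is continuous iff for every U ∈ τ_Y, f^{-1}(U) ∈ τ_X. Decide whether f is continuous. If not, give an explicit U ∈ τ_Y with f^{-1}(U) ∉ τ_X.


f is NOT continuous.

Compute f^{-1}(U) for each U ∈ τ_Y:
  U = ∅: f^{-1}(U) = ∅ ∈ τ_X ✓.
  U = {L}: f^{-1}(U) = {ε} ∉ τ_X ✗.
  U = {M}: f^{-1}(U) = {γ, δ, ζ} ∉ τ_X ✗.
  U = {L, M}: f^{-1}(U) = {γ, δ, ε, ζ} ∈ τ_X ✓.
Found U = {L} with f^{-1}(U) = {ε} not in τ_X. Therefore f is NOT continuous.


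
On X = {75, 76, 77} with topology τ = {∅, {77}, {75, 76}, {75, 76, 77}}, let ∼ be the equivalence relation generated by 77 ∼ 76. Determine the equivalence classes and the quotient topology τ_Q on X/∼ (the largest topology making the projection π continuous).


X/∼ = {[75], [76=77]}; |τ_Q| = 2.

Equivalence classes: [75], [76=77].
Quotient map π: X → X/∼ sends 75 ↦ [75], 76 ↦ [76=77], 77 ↦ [76=77].
For each subset V ⊆ X/∼, compute π^{-1}(V) ⊆ X and check whether π^{-1}(V) ∈ τ. V is open in τ_Q iff π^{-1}(V) ∈ τ.
  V = {}: π^{-1}(V) = ∅ ∈ τ ✓.
  V = {[75]}: π^{-1}(V) = {75} ∉ τ ✗.
  V = {[76=77]}: π^{-1}(V) = {76, 77} ∉ τ ✗.
  V = {[75], [76=77]}: π^{-1}(V) = {75, 76, 77} ∈ τ ✓.
Open sets in the quotient: τ_Q = {{}, {[75], [76=77]}} (2 elements).


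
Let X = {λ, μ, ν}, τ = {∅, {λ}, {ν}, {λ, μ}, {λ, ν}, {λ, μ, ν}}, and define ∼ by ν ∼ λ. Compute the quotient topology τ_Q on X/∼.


X/∼ = {[λ=ν], [μ]}; |τ_Q| = 3.

Equivalence classes: [λ=ν], [μ].
Quotient map π: X → X/∼ sends λ ↦ [λ=ν], μ ↦ [μ], ν ↦ [λ=ν].
For each subset V ⊆ X/∼, compute π^{-1}(V) ⊆ X and check whether π^{-1}(V) ∈ τ. V is open in τ_Q iff π^{-1}(V) ∈ τ.
  V = {}: π^{-1}(V) = ∅ ∈ τ ✓.
  V = {[λ=ν]}: π^{-1}(V) = {λ, ν} ∈ τ ✓.
  V = {[μ]}: π^{-1}(V) = {μ} ∉ τ ✗.
  V = {[λ=ν], [μ]}: π^{-1}(V) = {λ, μ, ν} ∈ τ ✓.
Open sets in the quotient: τ_Q = {{}, {[λ=ν]}, {[λ=ν], [μ]}} (3 elements).


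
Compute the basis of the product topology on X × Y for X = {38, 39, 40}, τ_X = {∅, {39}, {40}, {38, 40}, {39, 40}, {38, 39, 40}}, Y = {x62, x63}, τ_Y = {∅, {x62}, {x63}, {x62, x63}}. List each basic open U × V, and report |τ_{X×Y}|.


Basis B = {∅ × ∅, {39} × {x62}, {39} × {x63}, {40} × {x62}, {40} × {x63}, {38, 40} × {x62}, {38, 40} × {x63}, {39} × {x62, x63}, {39, 40} × {x62}, {39, 40} × {x63}, {40} × {x62, x63}, {38, 39, 40} × {x62}, {38, 39, 40} × {x63}, {38, 40} × {x62, x63}, {39, 40} × {x62, x63}, {38, 39, 40} × {x62, x63}}; |τ_{X×Y}| = 36.

Enumerate products U × V with U ∈ τ_X, V ∈ τ_Y (deduplicated):
  ∅ × ∅ = {} (∅)
  {39} × {x62} = {(39,x62)}
  {39} × {x63} = {(39,x63)}
  {40} × {x62} = {(40,x62)}
  {40} × {x63} = {(40,x63)}
  {38, 40} × {x62} = {(38,x62), (40,x62)}
  {38, 40} × {x63} = {(38,x63), (40,x63)}
  {39} × {x62, x63} = {(39,x62), (39,x63)}
  {39, 40} × {x62} = {(39,x62), (40,x62)}
  {39, 40} × {x63} = {(39,x63), (40,x63)}
  {40} × {x62, x63} = {(40,x62), (40,x63)}
  {38, 39, 40} × {x62} = {(38,x62), (39,x62), (40,x62)}
  {38, 39, 40} × {x63} = {(38,x63), (39,x63), (40,x63)}
  {38, 40} × {x62, x63} = {(38,x62), (38,x63), (40,x62), (40,x63)}
  {39, 40} × {x62, x63} = {(39,x62), (39,x63), (40,x62), (40,x63)}
  {38, 39, 40} × {x62, x63} = {(38,x62), (38,x63), (39,x62), (39,x63), (40,x62), (40,x63)}
These 16 distinct sets form the basis B.
Close under arbitrary unions to get τ_{X×Y}; counting gives |τ_{X×Y}| = 36.


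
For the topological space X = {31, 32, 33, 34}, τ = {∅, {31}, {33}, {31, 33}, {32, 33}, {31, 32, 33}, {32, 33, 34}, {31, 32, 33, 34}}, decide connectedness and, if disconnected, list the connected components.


(X, τ) is disconnected; components = [{31}, {32, 33, 34}].

Find clopen sets (U ∈ τ with X ∖ U ∈ τ):
  U = ∅, X ∖ U = {31, 32, 33, 34} — both open, so U is clopen.
  U = {31}, X ∖ U = {32, 33, 34} — both open, so U is clopen.
  U = {32, 33, 34}, X ∖ U = {31} — both open, so U is clopen.
  U = {31, 32, 33, 34}, X ∖ U = ∅ — both open, so U is clopen.
Nontrivial clopen(s) exist: e.g. {32, 33, 34}. So (X, τ) is disconnected.
Compute connected components by grouping points that agree on all clopens:
  component: {31}
  component: {32, 33, 34}


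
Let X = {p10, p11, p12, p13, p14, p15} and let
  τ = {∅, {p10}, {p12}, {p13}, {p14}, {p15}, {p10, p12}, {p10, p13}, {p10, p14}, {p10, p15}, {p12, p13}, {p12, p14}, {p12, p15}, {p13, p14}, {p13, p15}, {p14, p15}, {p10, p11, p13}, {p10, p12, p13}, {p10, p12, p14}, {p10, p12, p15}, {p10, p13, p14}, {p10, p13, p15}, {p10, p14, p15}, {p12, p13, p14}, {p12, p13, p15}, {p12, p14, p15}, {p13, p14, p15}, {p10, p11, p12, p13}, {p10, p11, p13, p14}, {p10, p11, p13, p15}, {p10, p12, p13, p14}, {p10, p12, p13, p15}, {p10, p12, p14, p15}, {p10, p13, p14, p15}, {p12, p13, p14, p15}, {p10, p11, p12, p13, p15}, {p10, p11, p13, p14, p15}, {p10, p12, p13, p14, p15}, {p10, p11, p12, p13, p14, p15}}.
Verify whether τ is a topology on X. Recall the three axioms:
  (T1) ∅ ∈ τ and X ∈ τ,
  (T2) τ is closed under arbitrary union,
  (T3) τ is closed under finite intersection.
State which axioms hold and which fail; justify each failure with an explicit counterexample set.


τ is NOT a topology on X.

Axiom (T1): ∅ ∈ τ? Yes; X ∈ τ? Yes.
Axiom (T2/T3): check pairwise unions and intersections of members of τ.
Counterexample for (T2): {p12} ∪ {p10, p11, p13, p14} = {p10, p11, p12, p13, p14} ∉ τ. Therefore τ is NOT a topology.


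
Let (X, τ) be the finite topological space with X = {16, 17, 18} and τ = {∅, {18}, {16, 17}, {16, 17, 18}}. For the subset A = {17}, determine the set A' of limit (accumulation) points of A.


A' = {16}

For each x ∈ X, list the open sets U ∈ τ with x ∈ U, then check whether U ∩ (A ∖ {x}) ≠ ∅ for every such U.
  x = 16: opens ∋ x are {16, 17}, {16, 17, 18}; each meets A ∖ {16}, so x IS a limit point.
  x = 17: open {16, 17} ∋ x has {16, 17} ∩ (A ∖ {17}) = ∅, so x is NOT a limit point.
  x = 18: open {18} ∋ x has {18} ∩ (A ∖ {18}) = ∅, so x is NOT a limit point.
Collecting: A' = {16}.


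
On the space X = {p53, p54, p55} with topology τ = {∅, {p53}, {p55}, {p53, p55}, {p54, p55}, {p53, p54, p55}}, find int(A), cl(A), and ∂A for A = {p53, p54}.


int(A) = {p53}, cl(A) = {p53, p54}, ∂A = {p54}.

Closed sets in (X, τ) are complements of opens:
  closed(X, τ) = {∅, {p53}, {p54}, {p53, p54}, {p54, p55}, {p53, p54, p55}}.
int(A) = ⋃ {U ∈ τ : U ⊆ A}. Opens contained in A: ∅, {p53}.
Taking the union of these: int(A) = {p53}.
cl(A) = ⋂ {C closed : A ⊆ C}. Closed sets containing A: {p53, p54}, {p53, p54, p55}.
Intersecting these: cl(A) = {p53, p54}.
∂A = cl(A) ∖ int(A) = {p53, p54} ∖ {p53} = {p54}.


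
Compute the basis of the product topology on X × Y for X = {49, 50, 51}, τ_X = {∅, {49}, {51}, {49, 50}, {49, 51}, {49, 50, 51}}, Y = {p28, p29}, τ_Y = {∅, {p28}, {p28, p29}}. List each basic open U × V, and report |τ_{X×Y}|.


Basis B = {∅ × ∅, {49} × {p28}, {51} × {p28}, {49} × {p28, p29}, {49, 50} × {p28}, {49, 51} × {p28}, {51} × {p28, p29}, {49, 50, 51} × {p28}, {49, 50} × {p28, p29}, {49, 51} × {p28, p29}, {49, 50, 51} × {p28, p29}}; |τ_{X×Y}| = 18.

Enumerate products U × V with U ∈ τ_X, V ∈ τ_Y (deduplicated):
  ∅ × ∅ = {} (∅)
  {49} × {p28} = {(49,p28)}
  {51} × {p28} = {(51,p28)}
  {49} × {p28, p29} = {(49,p28), (49,p29)}
  {49, 50} × {p28} = {(49,p28), (50,p28)}
  {49, 51} × {p28} = {(49,p28), (51,p28)}
  {51} × {p28, p29} = {(51,p28), (51,p29)}
  {49, 50, 51} × {p28} = {(49,p28), (50,p28), (51,p28)}
  {49, 50} × {p28, p29} = {(49,p28), (49,p29), (50,p28), (50,p29)}
  {49, 51} × {p28, p29} = {(49,p28), (49,p29), (51,p28), (51,p29)}
  {49, 50, 51} × {p28, p29} = {(49,p28), (49,p29), (50,p28), (50,p29), (51,p28), (51,p29)}
These 11 distinct sets form the basis B.
Close under arbitrary unions to get τ_{X×Y}; counting gives |τ_{X×Y}| = 18.


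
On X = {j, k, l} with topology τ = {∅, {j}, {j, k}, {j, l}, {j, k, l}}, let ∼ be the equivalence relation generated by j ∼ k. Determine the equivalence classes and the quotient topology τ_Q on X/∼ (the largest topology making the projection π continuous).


X/∼ = {[j=k], [l]}; |τ_Q| = 3.

Equivalence classes: [j=k], [l].
Quotient map π: X → X/∼ sends j ↦ [j=k], k ↦ [j=k], l ↦ [l].
For each subset V ⊆ X/∼, compute π^{-1}(V) ⊆ X and check whether π^{-1}(V) ∈ τ. V is open in τ_Q iff π^{-1}(V) ∈ τ.
  V = {}: π^{-1}(V) = ∅ ∈ τ ✓.
  V = {[j=k]}: π^{-1}(V) = {j, k} ∈ τ ✓.
  V = {[l]}: π^{-1}(V) = {l} ∉ τ ✗.
  V = {[j=k], [l]}: π^{-1}(V) = {j, k, l} ∈ τ ✓.
Open sets in the quotient: τ_Q = {{}, {[j=k]}, {[j=k], [l]}} (3 elements).


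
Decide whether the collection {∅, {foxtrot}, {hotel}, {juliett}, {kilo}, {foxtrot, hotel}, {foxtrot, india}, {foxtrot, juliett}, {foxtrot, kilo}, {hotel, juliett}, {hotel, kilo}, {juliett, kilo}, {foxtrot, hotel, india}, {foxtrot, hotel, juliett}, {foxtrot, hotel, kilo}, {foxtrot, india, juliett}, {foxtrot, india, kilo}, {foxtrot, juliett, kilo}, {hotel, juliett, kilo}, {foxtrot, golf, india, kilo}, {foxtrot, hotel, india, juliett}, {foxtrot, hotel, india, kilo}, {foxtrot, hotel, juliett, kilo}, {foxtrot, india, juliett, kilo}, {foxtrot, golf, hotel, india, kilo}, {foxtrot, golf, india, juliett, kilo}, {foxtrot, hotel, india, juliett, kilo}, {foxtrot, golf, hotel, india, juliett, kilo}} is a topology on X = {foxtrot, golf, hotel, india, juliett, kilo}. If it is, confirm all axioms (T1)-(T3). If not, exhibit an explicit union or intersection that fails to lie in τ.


τ IS a topology on X.

Axiom (T1): ∅ ∈ τ? Yes; X ∈ τ? Yes.
Axiom (T2/T3): check pairwise unions and intersections of members of τ.
All pairwise intersections and unions checked — each lies in τ. Therefore τ satisfies (T1), (T2), (T3): it IS a topology on X.


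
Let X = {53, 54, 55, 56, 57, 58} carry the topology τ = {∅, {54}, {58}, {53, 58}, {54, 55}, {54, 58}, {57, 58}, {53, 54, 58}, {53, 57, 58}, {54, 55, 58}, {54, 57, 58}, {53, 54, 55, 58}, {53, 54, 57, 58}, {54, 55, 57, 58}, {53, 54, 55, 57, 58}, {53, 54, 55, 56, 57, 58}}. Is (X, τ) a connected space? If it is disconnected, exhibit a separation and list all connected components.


(X, τ) is connected.

Find clopen sets (U ∈ τ with X ∖ U ∈ τ):
  U = ∅, X ∖ U = {53, 54, 55, 56, 57, 58} — both open, so U is clopen.
  U = {53, 54, 55, 56, 57, 58}, X ∖ U = ∅ — both open, so U is clopen.
Only trivial clopens (∅ and X) exist, so (X, τ) is connected.
Compute connected components by grouping points that agree on all clopens:
  component: {53, 54, 55, 56, 57, 58}


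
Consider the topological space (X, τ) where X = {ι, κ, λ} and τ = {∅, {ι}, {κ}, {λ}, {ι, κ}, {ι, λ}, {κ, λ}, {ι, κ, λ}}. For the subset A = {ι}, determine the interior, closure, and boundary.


int(A) = {ι}, cl(A) = {ι}, ∂A = ∅.

Closed sets in (X, τ) are complements of opens:
  closed(X, τ) = {∅, {ι}, {κ}, {λ}, {ι, κ}, {ι, λ}, {κ, λ}, {ι, κ, λ}}.
int(A) = ⋃ {U ∈ τ : U ⊆ A}. Opens contained in A: ∅, {ι}.
Taking the union of these: int(A) = {ι}.
cl(A) = ⋂ {C closed : A ⊆ C}. Closed sets containing A: {ι}, {ι, κ}, {ι, λ}, {ι, κ, λ}.
Intersecting these: cl(A) = {ι}.
∂A = cl(A) ∖ int(A) = {ι} ∖ {ι} = ∅.


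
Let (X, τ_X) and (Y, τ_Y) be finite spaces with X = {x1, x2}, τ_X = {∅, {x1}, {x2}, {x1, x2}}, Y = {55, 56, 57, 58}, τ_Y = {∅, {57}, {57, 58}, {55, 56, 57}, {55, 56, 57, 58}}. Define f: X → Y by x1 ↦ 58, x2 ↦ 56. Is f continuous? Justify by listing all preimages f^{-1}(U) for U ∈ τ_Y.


f IS continuous.

Compute f^{-1}(U) for each U ∈ τ_Y:
  U = ∅: f^{-1}(U) = ∅ ∈ τ_X ✓.
  U = {57}: f^{-1}(U) = ∅ ∈ τ_X ✓.
  U = {57, 58}: f^{-1}(U) = {x1} ∈ τ_X ✓.
  U = {55, 56, 57}: f^{-1}(U) = {x2} ∈ τ_X ✓.
  U = {55, 56, 57, 58}: f^{-1}(U) = {x1, x2} ∈ τ_X ✓.
Every preimage lies in τ_X, so f IS continuous.


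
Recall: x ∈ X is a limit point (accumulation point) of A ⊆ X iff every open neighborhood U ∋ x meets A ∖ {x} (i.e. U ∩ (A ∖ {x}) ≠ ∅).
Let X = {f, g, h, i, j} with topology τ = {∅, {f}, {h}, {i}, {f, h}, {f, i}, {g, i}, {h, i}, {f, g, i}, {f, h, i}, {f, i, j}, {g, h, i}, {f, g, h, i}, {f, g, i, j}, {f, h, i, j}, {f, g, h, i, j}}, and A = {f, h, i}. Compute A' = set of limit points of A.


A' = {g, j}

For each x ∈ X, list the open sets U ∈ τ with x ∈ U, then check whether U ∩ (A ∖ {x}) ≠ ∅ for every such U.
  x = f: open {f} ∋ x has {f} ∩ (A ∖ {f}) = ∅, so x is NOT a limit point.
  x = g: opens ∋ x are {g, i}, {f, g, i}, {g, h, i}, {f, g, h, i}, {f, g, i, j}, {f, g, h, i, j}; each meets A ∖ {g}, so x IS a limit point.
  x = h: open {h} ∋ x has {h} ∩ (A ∖ {h}) = ∅, so x is NOT a limit point.
  x = i: open {i} ∋ x has {i} ∩ (A ∖ {i}) = ∅, so x is NOT a limit point.
  x = j: opens ∋ x are {f, i, j}, {f, g, i, j}, {f, h, i, j}, {f, g, h, i, j}; each meets A ∖ {j}, so x IS a limit point.
Collecting: A' = {g, j}.


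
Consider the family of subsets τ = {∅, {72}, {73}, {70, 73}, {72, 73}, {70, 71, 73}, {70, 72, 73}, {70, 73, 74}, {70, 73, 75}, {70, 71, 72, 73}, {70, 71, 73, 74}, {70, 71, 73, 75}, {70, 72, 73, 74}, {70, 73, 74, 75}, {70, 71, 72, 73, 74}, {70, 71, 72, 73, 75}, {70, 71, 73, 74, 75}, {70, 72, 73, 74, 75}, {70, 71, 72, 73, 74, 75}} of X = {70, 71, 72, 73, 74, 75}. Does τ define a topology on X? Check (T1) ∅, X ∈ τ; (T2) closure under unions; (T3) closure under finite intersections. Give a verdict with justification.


τ is NOT a topology on X.

Axiom (T1): ∅ ∈ τ? Yes; X ∈ τ? Yes.
Axiom (T2/T3): check pairwise unions and intersections of members of τ.
Counterexample for (T2): {72} ∪ {70, 73, 75} = {70, 72, 73, 75} ∉ τ. Therefore τ is NOT a topology.


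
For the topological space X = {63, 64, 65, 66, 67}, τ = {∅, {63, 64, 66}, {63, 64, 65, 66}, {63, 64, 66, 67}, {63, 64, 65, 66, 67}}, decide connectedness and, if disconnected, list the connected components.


(X, τ) is connected.

Find clopen sets (U ∈ τ with X ∖ U ∈ τ):
  U = ∅, X ∖ U = {63, 64, 65, 66, 67} — both open, so U is clopen.
  U = {63, 64, 65, 66, 67}, X ∖ U = ∅ — both open, so U is clopen.
Only trivial clopens (∅ and X) exist, so (X, τ) is connected.
Compute connected components by grouping points that agree on all clopens:
  component: {63, 64, 65, 66, 67}


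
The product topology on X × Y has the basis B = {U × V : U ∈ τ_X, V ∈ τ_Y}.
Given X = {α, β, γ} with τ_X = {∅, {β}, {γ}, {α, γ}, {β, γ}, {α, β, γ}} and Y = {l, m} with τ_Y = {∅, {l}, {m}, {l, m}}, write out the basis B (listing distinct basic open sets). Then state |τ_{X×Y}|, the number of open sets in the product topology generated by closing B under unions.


Basis B = {∅ × ∅, {β} × {l}, {β} × {m}, {γ} × {l}, {γ} × {m}, {α, γ} × {l}, {α, γ} × {m}, {β} × {l, m}, {β, γ} × {l}, {β, γ} × {m}, {γ} × {l, m}, {α, β, γ} × {l}, {α, β, γ} × {m}, {α, γ} × {l, m}, {β, γ} × {l, m}, {α, β, γ} × {l, m}}; |τ_{X×Y}| = 36.

Enumerate products U × V with U ∈ τ_X, V ∈ τ_Y (deduplicated):
  ∅ × ∅ = {} (∅)
  {β} × {l} = {(β,l)}
  {β} × {m} = {(β,m)}
  {γ} × {l} = {(γ,l)}
  {γ} × {m} = {(γ,m)}
  {α, γ} × {l} = {(α,l), (γ,l)}
  {α, γ} × {m} = {(α,m), (γ,m)}
  {β} × {l, m} = {(β,l), (β,m)}
  {β, γ} × {l} = {(β,l), (γ,l)}
  {β, γ} × {m} = {(β,m), (γ,m)}
  {γ} × {l, m} = {(γ,l), (γ,m)}
  {α, β, γ} × {l} = {(α,l), (β,l), (γ,l)}
  {α, β, γ} × {m} = {(α,m), (β,m), (γ,m)}
  {α, γ} × {l, m} = {(α,l), (α,m), (γ,l), (γ,m)}
  {β, γ} × {l, m} = {(β,l), (β,m), (γ,l), (γ,m)}
  {α, β, γ} × {l, m} = {(α,l), (α,m), (β,l), (β,m), (γ,l), (γ,m)}
These 16 distinct sets form the basis B.
Close under arbitrary unions to get τ_{X×Y}; counting gives |τ_{X×Y}| = 36.


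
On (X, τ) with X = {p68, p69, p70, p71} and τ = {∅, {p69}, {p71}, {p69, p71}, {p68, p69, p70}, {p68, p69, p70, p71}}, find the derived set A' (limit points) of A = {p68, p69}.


A' = {p68, p70}

For each x ∈ X, list the open sets U ∈ τ with x ∈ U, then check whether U ∩ (A ∖ {x}) ≠ ∅ for every such U.
  x = p68: opens ∋ x are {p68, p69, p70}, {p68, p69, p70, p71}; each meets A ∖ {p68}, so x IS a limit point.
  x = p69: open {p69} ∋ x has {p69} ∩ (A ∖ {p69}) = ∅, so x is NOT a limit point.
  x = p70: opens ∋ x are {p68, p69, p70}, {p68, p69, p70, p71}; each meets A ∖ {p70}, so x IS a limit point.
  x = p71: open {p71} ∋ x has {p71} ∩ (A ∖ {p71}) = ∅, so x is NOT a limit point.
Collecting: A' = {p68, p70}.


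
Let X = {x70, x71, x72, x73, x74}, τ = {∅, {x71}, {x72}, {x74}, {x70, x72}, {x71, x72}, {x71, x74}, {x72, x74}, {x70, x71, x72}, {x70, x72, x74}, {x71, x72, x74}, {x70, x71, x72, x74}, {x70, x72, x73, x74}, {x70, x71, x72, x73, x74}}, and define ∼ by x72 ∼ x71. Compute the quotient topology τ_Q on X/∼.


X/∼ = {[x70], [x71=x72], [x73], [x74]}; |τ_Q| = 7.

Equivalence classes: [x70], [x71=x72], [x73], [x74].
Quotient map π: X → X/∼ sends x70 ↦ [x70], x71 ↦ [x71=x72], x72 ↦ [x71=x72], x73 ↦ [x73], x74 ↦ [x74].
For each subset V ⊆ X/∼, compute π^{-1}(V) ⊆ X and check whether π^{-1}(V) ∈ τ. V is open in τ_Q iff π^{-1}(V) ∈ τ.
  V = {}: π^{-1}(V) = ∅ ∈ τ ✓.
  V = {[x70]}: π^{-1}(V) = {x70} ∉ τ ✗.
  V = {[x71=x72]}: π^{-1}(V) = {x71, x72} ∈ τ ✓.
  V = {[x70], [x71=x72]}: π^{-1}(V) = {x70, x71, x72} ∈ τ ✓.
  V = {[x73]}: π^{-1}(V) = {x73} ∉ τ ✗.
  V = {[x70], [x73]}: π^{-1}(V) = {x70, x73} ∉ τ ✗.
  V = {[x71=x72], [x73]}: π^{-1}(V) = {x71, x72, x73} ∉ τ ✗.
  V = {[x70], [x71=x72], [x73]}: π^{-1}(V) = {x70, x71, x72, x73} ∉ τ ✗.
  V = {[x74]}: π^{-1}(V) = {x74} ∈ τ ✓.
  V = {[x70], [x74]}: π^{-1}(V) = {x70, x74} ∉ τ ✗.
  V = {[x71=x72], [x74]}: π^{-1}(V) = {x71, x72, x74} ∈ τ ✓.
  V = {[x70], [x71=x72], [x74]}: π^{-1}(V) = {x70, x71, x72, x74} ∈ τ ✓.
  V = {[x73], [x74]}: π^{-1}(V) = {x73, x74} ∉ τ ✗.
  V = {[x70], [x73], [x74]}: π^{-1}(V) = {x70, x73, x74} ∉ τ ✗.
  V = {[x71=x72], [x73], [x74]}: π^{-1}(V) = {x71, x72, x73, x74} ∉ τ ✗.
  V = {[x70], [x71=x72], [x73], [x74]}: π^{-1}(V) = {x70, x71, x72, x73, x74} ∈ τ ✓.
Open sets in the quotient: τ_Q = {{}, {[x71=x72]}, {[x70], [x71=x72]}, {[x74]}, {[x71=x72], [x74]}, {[x70], [x71=x72], [x74]}, {[x70], [x71=x72], [x73], [x74]}} (7 elements).


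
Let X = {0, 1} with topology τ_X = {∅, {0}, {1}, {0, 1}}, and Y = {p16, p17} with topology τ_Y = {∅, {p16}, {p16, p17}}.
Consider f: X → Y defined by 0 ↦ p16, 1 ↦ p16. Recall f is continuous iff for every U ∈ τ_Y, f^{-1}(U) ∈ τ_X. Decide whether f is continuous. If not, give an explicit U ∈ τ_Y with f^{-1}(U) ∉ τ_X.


f IS continuous.

Compute f^{-1}(U) for each U ∈ τ_Y:
  U = ∅: f^{-1}(U) = ∅ ∈ τ_X ✓.
  U = {p16}: f^{-1}(U) = {0, 1} ∈ τ_X ✓.
  U = {p16, p17}: f^{-1}(U) = {0, 1} ∈ τ_X ✓.
Every preimage lies in τ_X, so f IS continuous.


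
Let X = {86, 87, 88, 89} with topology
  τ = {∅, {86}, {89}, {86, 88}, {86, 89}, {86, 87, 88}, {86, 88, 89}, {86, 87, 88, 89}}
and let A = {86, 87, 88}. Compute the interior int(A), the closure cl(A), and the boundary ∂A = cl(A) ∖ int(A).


int(A) = {86, 87, 88}, cl(A) = {86, 87, 88}, ∂A = ∅.

Closed sets in (X, τ) are complements of opens:
  closed(X, τ) = {∅, {87}, {89}, {87, 88}, {87, 89}, {86, 87, 88}, {87, 88, 89}, {86, 87, 88, 89}}.
int(A) = ⋃ {U ∈ τ : U ⊆ A}. Opens contained in A: ∅, {86}, {86, 88}, {86, 87, 88}.
Taking the union of these: int(A) = {86, 87, 88}.
cl(A) = ⋂ {C closed : A ⊆ C}. Closed sets containing A: {86, 87, 88}, {86, 87, 88, 89}.
Intersecting these: cl(A) = {86, 87, 88}.
∂A = cl(A) ∖ int(A) = {86, 87, 88} ∖ {86, 87, 88} = ∅.


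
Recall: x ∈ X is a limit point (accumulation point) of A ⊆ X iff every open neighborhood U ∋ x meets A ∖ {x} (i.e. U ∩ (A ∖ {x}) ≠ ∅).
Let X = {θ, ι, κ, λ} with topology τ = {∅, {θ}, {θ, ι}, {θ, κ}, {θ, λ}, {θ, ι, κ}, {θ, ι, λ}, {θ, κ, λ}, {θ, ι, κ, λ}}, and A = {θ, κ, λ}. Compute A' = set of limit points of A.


A' = {ι, κ, λ}

For each x ∈ X, list the open sets U ∈ τ with x ∈ U, then check whether U ∩ (A ∖ {x}) ≠ ∅ for every such U.
  x = θ: open {θ} ∋ x has {θ} ∩ (A ∖ {θ}) = ∅, so x is NOT a limit point.
  x = ι: opens ∋ x are {θ, ι}, {θ, ι, κ}, {θ, ι, λ}, {θ, ι, κ, λ}; each meets A ∖ {ι}, so x IS a limit point.
  x = κ: opens ∋ x are {θ, κ}, {θ, ι, κ}, {θ, κ, λ}, {θ, ι, κ, λ}; each meets A ∖ {κ}, so x IS a limit point.
  x = λ: opens ∋ x are {θ, λ}, {θ, ι, λ}, {θ, κ, λ}, {θ, ι, κ, λ}; each meets A ∖ {λ}, so x IS a limit point.
Collecting: A' = {ι, κ, λ}.


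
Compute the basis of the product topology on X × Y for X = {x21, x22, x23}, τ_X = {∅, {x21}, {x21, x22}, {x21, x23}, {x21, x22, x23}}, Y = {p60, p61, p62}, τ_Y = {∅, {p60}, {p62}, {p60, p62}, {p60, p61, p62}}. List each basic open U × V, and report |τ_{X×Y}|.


Basis B = {∅ × ∅, {x21} × {p60}, {x21} × {p62}, {x21} × {p60, p62}, {x21, x22} × {p60}, {x21, x23} × {p60}, {x21, x22} × {p62}, {x21, x23} × {p62}, {x21} × {p60, p61, p62}, {x21, x22, x23} × {p60}, {x21, x22, x23} × {p62}, {x21, x22} × {p60, p62}, {x21, x23} × {p60, p62}, {x21, x22} × {p60, p61, p62}, {x21, x23} × {p60, p61, p62}, {x21, x22, x23} × {p60, p62}, {x21, x22, x23} × {p60, p61, p62}}; |τ_{X×Y}| = 50.

Enumerate products U × V with U ∈ τ_X, V ∈ τ_Y (deduplicated):
  ∅ × ∅ = {} (∅)
  {x21} × {p60} = {(x21,p60)}
  {x21} × {p62} = {(x21,p62)}
  {x21} × {p60, p62} = {(x21,p60), (x21,p62)}
  {x21, x22} × {p60} = {(x21,p60), (x22,p60)}
  {x21, x23} × {p60} = {(x21,p60), (x23,p60)}
  {x21, x22} × {p62} = {(x21,p62), (x22,p62)}
  {x21, x23} × {p62} = {(x21,p62), (x23,p62)}
  {x21} × {p60, p61, p62} = {(x21,p60), (x21,p61), (x21,p62)}
  {x21, x22, x23} × {p60} = {(x21,p60), (x22,p60), (x23,p60)}
  {x21, x22, x23} × {p62} = {(x21,p62), (x22,p62), (x23,p62)}
  {x21, x22} × {p60, p62} = {(x21,p60), (x21,p62), (x22,p60), (x22,p62)}
  {x21, x23} × {p60, p62} = {(x21,p60), (x21,p62), (x23,p60), (x23,p62)}
  {x21, x22} × {p60, p61, p62} = {(x21,p60), (x21,p61), (x21,p62), (x22,p60), (x22,p61), (x22,p62)}
  {x21, x23} × {p60, p61, p62} = {(x21,p60), (x21,p61), (x21,p62), (x23,p60), (x23,p61), (x23,p62)}
  {x21, x22, x23} × {p60, p62} = {(x21,p60), (x21,p62), (x22,p60), (x22,p62), (x23,p60), (x23,p62)}
  {x21, x22, x23} × {p60, p61, p62} = {(x21,p60), (x21,p61), (x21,p62), (x22,p60), (x22,p61), (x22,p62), (x23,p60), (x23,p61), (x23,p62)}
These 17 distinct sets form the basis B.
Close under arbitrary unions to get τ_{X×Y}; counting gives |τ_{X×Y}| = 50.


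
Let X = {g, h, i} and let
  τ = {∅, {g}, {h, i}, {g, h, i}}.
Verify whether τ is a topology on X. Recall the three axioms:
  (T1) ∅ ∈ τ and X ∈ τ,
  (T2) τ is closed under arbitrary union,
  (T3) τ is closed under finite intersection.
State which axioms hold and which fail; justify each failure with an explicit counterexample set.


τ IS a topology on X.

Axiom (T1): ∅ ∈ τ? Yes; X ∈ τ? Yes.
Axiom (T2/T3): check pairwise unions and intersections of members of τ.
All pairwise intersections and unions checked — each lies in τ. Therefore τ satisfies (T1), (T2), (T3): it IS a topology on X.


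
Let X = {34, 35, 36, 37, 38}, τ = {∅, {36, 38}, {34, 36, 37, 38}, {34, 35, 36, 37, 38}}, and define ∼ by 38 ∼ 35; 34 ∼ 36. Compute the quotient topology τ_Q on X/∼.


X/∼ = {[34=36], [35=38], [37]}; |τ_Q| = 2.

Equivalence classes: [34=36], [35=38], [37].
Quotient map π: X → X/∼ sends 34 ↦ [34=36], 35 ↦ [35=38], 36 ↦ [34=36], 37 ↦ [37], 38 ↦ [35=38].
For each subset V ⊆ X/∼, compute π^{-1}(V) ⊆ X and check whether π^{-1}(V) ∈ τ. V is open in τ_Q iff π^{-1}(V) ∈ τ.
  V = {}: π^{-1}(V) = ∅ ∈ τ ✓.
  V = {[34=36]}: π^{-1}(V) = {34, 36} ∉ τ ✗.
  V = {[35=38]}: π^{-1}(V) = {35, 38} ∉ τ ✗.
  V = {[34=36], [35=38]}: π^{-1}(V) = {34, 35, 36, 38} ∉ τ ✗.
  V = {[37]}: π^{-1}(V) = {37} ∉ τ ✗.
  V = {[34=36], [37]}: π^{-1}(V) = {34, 36, 37} ∉ τ ✗.
  V = {[35=38], [37]}: π^{-1}(V) = {35, 37, 38} ∉ τ ✗.
  V = {[34=36], [35=38], [37]}: π^{-1}(V) = {34, 35, 36, 37, 38} ∈ τ ✓.
Open sets in the quotient: τ_Q = {{}, {[34=36], [35=38], [37]}} (2 elements).


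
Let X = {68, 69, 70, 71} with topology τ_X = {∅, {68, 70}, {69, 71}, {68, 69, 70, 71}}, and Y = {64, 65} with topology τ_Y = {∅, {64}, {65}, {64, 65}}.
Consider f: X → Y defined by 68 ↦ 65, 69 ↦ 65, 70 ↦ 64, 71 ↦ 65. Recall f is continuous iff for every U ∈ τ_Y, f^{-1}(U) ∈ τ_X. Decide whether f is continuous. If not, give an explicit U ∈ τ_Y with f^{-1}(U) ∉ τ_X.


f is NOT continuous.

Compute f^{-1}(U) for each U ∈ τ_Y:
  U = ∅: f^{-1}(U) = ∅ ∈ τ_X ✓.
  U = {64}: f^{-1}(U) = {70} ∉ τ_X ✗.
  U = {65}: f^{-1}(U) = {68, 69, 71} ∉ τ_X ✗.
  U = {64, 65}: f^{-1}(U) = {68, 69, 70, 71} ∈ τ_X ✓.
Found U = {64} with f^{-1}(U) = {70} not in τ_X. Therefore f is NOT continuous.


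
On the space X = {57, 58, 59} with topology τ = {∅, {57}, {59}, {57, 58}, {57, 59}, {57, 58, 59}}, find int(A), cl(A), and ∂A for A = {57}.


int(A) = {57}, cl(A) = {57, 58}, ∂A = {58}.

Closed sets in (X, τ) are complements of opens:
  closed(X, τ) = {∅, {58}, {59}, {57, 58}, {58, 59}, {57, 58, 59}}.
int(A) = ⋃ {U ∈ τ : U ⊆ A}. Opens contained in A: ∅, {57}.
Taking the union of these: int(A) = {57}.
cl(A) = ⋂ {C closed : A ⊆ C}. Closed sets containing A: {57, 58}, {57, 58, 59}.
Intersecting these: cl(A) = {57, 58}.
∂A = cl(A) ∖ int(A) = {57, 58} ∖ {57} = {58}.


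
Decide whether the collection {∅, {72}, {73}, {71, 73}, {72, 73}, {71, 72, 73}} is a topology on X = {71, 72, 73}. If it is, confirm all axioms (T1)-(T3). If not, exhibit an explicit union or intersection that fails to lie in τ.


τ IS a topology on X.

Axiom (T1): ∅ ∈ τ? Yes; X ∈ τ? Yes.
Axiom (T2/T3): check pairwise unions and intersections of members of τ.
All pairwise intersections and unions checked — each lies in τ. Therefore τ satisfies (T1), (T2), (T3): it IS a topology on X.


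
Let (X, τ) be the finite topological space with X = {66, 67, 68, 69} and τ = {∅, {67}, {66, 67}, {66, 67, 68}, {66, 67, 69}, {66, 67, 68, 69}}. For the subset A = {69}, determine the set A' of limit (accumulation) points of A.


A' = ∅

For each x ∈ X, list the open sets U ∈ τ with x ∈ U, then check whether U ∩ (A ∖ {x}) ≠ ∅ for every such U.
  x = 66: open {66, 67} ∋ x has {66, 67} ∩ (A ∖ {66}) = ∅, so x is NOT a limit point.
  x = 67: open {67} ∋ x has {67} ∩ (A ∖ {67}) = ∅, so x is NOT a limit point.
  x = 68: open {66, 67, 68} ∋ x has {66, 67, 68} ∩ (A ∖ {68}) = ∅, so x is NOT a limit point.
  x = 69: open {66, 67, 69} ∋ x has {66, 67, 69} ∩ (A ∖ {69}) = ∅, so x is NOT a limit point.
Collecting: A' = ∅.


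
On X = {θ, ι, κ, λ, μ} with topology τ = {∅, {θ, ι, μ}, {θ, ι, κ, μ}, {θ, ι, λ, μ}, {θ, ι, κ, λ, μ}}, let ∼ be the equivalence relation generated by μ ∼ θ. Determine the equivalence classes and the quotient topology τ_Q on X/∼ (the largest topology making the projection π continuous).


X/∼ = {[θ=μ], [ι], [κ], [λ]}; |τ_Q| = 5.

Equivalence classes: [θ=μ], [ι], [κ], [λ].
Quotient map π: X → X/∼ sends θ ↦ [θ=μ], ι ↦ [ι], κ ↦ [κ], λ ↦ [λ], μ ↦ [θ=μ].
For each subset V ⊆ X/∼, compute π^{-1}(V) ⊆ X and check whether π^{-1}(V) ∈ τ. V is open in τ_Q iff π^{-1}(V) ∈ τ.
  V = {}: π^{-1}(V) = ∅ ∈ τ ✓.
  V = {[θ=μ]}: π^{-1}(V) = {θ, μ} ∉ τ ✗.
  V = {[ι]}: π^{-1}(V) = {ι} ∉ τ ✗.
  V = {[θ=μ], [ι]}: π^{-1}(V) = {θ, ι, μ} ∈ τ ✓.
  V = {[κ]}: π^{-1}(V) = {κ} ∉ τ ✗.
  V = {[θ=μ], [κ]}: π^{-1}(V) = {θ, κ, μ} ∉ τ ✗.
  V = {[ι], [κ]}: π^{-1}(V) = {ι, κ} ∉ τ ✗.
  V = {[θ=μ], [ι], [κ]}: π^{-1}(V) = {θ, ι, κ, μ} ∈ τ ✓.
  V = {[λ]}: π^{-1}(V) = {λ} ∉ τ ✗.
  V = {[θ=μ], [λ]}: π^{-1}(V) = {θ, λ, μ} ∉ τ ✗.
  V = {[ι], [λ]}: π^{-1}(V) = {ι, λ} ∉ τ ✗.
  V = {[θ=μ], [ι], [λ]}: π^{-1}(V) = {θ, ι, λ, μ} ∈ τ ✓.
  V = {[κ], [λ]}: π^{-1}(V) = {κ, λ} ∉ τ ✗.
  V = {[θ=μ], [κ], [λ]}: π^{-1}(V) = {θ, κ, λ, μ} ∉ τ ✗.
  V = {[ι], [κ], [λ]}: π^{-1}(V) = {ι, κ, λ} ∉ τ ✗.
  V = {[θ=μ], [ι], [κ], [λ]}: π^{-1}(V) = {θ, ι, κ, λ, μ} ∈ τ ✓.
Open sets in the quotient: τ_Q = {{}, {[θ=μ], [ι]}, {[θ=μ], [ι], [κ]}, {[θ=μ], [ι], [λ]}, {[θ=μ], [ι], [κ], [λ]}} (5 elements).


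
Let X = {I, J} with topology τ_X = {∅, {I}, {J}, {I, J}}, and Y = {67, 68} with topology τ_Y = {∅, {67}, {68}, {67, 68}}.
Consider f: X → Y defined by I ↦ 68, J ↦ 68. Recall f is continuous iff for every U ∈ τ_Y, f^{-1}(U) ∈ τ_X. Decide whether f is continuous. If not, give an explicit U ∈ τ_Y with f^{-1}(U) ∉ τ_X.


f IS continuous.

Compute f^{-1}(U) for each U ∈ τ_Y:
  U = ∅: f^{-1}(U) = ∅ ∈ τ_X ✓.
  U = {67}: f^{-1}(U) = ∅ ∈ τ_X ✓.
  U = {68}: f^{-1}(U) = {I, J} ∈ τ_X ✓.
  U = {67, 68}: f^{-1}(U) = {I, J} ∈ τ_X ✓.
Every preimage lies in τ_X, so f IS continuous.


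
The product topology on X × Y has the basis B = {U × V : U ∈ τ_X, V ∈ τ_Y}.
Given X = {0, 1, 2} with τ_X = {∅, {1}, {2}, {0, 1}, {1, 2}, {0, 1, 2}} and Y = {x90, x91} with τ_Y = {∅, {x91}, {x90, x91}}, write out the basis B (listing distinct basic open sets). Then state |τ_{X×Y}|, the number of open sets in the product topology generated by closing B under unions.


Basis B = {∅ × ∅, {1} × {x91}, {2} × {x91}, {0, 1} × {x91}, {1} × {x90, x91}, {1, 2} × {x91}, {2} × {x90, x91}, {0, 1, 2} × {x91}, {0, 1} × {x90, x91}, {1, 2} × {x90, x91}, {0, 1, 2} × {x90, x91}}; |τ_{X×Y}| = 18.

Enumerate products U × V with U ∈ τ_X, V ∈ τ_Y (deduplicated):
  ∅ × ∅ = {} (∅)
  {1} × {x91} = {(1,x91)}
  {2} × {x91} = {(2,x91)}
  {0, 1} × {x91} = {(0,x91), (1,x91)}
  {1} × {x90, x91} = {(1,x90), (1,x91)}
  {1, 2} × {x91} = {(1,x91), (2,x91)}
  {2} × {x90, x91} = {(2,x90), (2,x91)}
  {0, 1, 2} × {x91} = {(0,x91), (1,x91), (2,x91)}
  {0, 1} × {x90, x91} = {(0,x90), (0,x91), (1,x90), (1,x91)}
  {1, 2} × {x90, x91} = {(1,x90), (1,x91), (2,x90), (2,x91)}
  {0, 1, 2} × {x90, x91} = {(0,x90), (0,x91), (1,x90), (1,x91), (2,x90), (2,x91)}
These 11 distinct sets form the basis B.
Close under arbitrary unions to get τ_{X×Y}; counting gives |τ_{X×Y}| = 18.


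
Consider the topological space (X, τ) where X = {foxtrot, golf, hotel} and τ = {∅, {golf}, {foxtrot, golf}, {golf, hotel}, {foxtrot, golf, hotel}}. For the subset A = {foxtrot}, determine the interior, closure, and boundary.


int(A) = ∅, cl(A) = {foxtrot}, ∂A = {foxtrot}.

Closed sets in (X, τ) are complements of opens:
  closed(X, τ) = {∅, {foxtrot}, {hotel}, {foxtrot, hotel}, {foxtrot, golf, hotel}}.
int(A) = ⋃ {U ∈ τ : U ⊆ A}. Opens contained in A: ∅.
Taking the union of these: int(A) = ∅.
cl(A) = ⋂ {C closed : A ⊆ C}. Closed sets containing A: {foxtrot}, {foxtrot, hotel}, {foxtrot, golf, hotel}.
Intersecting these: cl(A) = {foxtrot}.
∂A = cl(A) ∖ int(A) = {foxtrot} ∖ ∅ = {foxtrot}.


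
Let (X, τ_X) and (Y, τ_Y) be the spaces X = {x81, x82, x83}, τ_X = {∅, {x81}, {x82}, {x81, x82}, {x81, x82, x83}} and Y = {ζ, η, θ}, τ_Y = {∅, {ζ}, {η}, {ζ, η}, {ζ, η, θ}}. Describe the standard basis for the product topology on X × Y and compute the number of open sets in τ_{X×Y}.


Basis B = {∅ × ∅, {x81} × {ζ}, {x81} × {η}, {x82} × {ζ}, {x82} × {η}, {x81} × {ζ, η}, {x81, x82} × {ζ}, {x81, x82} × {η}, {x82} × {ζ, η}, {x81} × {ζ, η, θ}, {x81, x82, x83} × {ζ}, {x81, x82, x83} × {η}, {x82} × {ζ, η, θ}, {x81, x82} × {ζ, η}, {x81, x82} × {ζ, η, θ}, {x81, x82, x83} × {ζ, η}, {x81, x82, x83} × {ζ, η, θ}}; |τ_{X×Y}| = 48.

Enumerate products U × V with U ∈ τ_X, V ∈ τ_Y (deduplicated):
  ∅ × ∅ = {} (∅)
  {x81} × {ζ} = {(x81,ζ)}
  {x81} × {η} = {(x81,η)}
  {x82} × {ζ} = {(x82,ζ)}
  {x82} × {η} = {(x82,η)}
  {x81} × {ζ, η} = {(x81,ζ), (x81,η)}
  {x81, x82} × {ζ} = {(x81,ζ), (x82,ζ)}
  {x81, x82} × {η} = {(x81,η), (x82,η)}
  {x82} × {ζ, η} = {(x82,ζ), (x82,η)}
  {x81} × {ζ, η, θ} = {(x81,ζ), (x81,η), (x81,θ)}
  {x81, x82, x83} × {ζ} = {(x81,ζ), (x82,ζ), (x83,ζ)}
  {x81, x82, x83} × {η} = {(x81,η), (x82,η), (x83,η)}
  {x82} × {ζ, η, θ} = {(x82,ζ), (x82,η), (x82,θ)}
  {x81, x82} × {ζ, η} = {(x81,ζ), (x81,η), (x82,ζ), (x82,η)}
  {x81, x82} × {ζ, η, θ} = {(x81,ζ), (x81,η), (x81,θ), (x82,ζ), (x82,η), (x82,θ)}
  {x81, x82, x83} × {ζ, η} = {(x81,ζ), (x81,η), (x82,ζ), (x82,η), (x83,ζ), (x83,η)}
  {x81, x82, x83} × {ζ, η, θ} = {(x81,ζ), (x81,η), (x81,θ), (x82,ζ), (x82,η), (x82,θ), (x83,ζ), (x83,η), (x83,θ)}
These 17 distinct sets form the basis B.
Close under arbitrary unions to get τ_{X×Y}; counting gives |τ_{X×Y}| = 48.


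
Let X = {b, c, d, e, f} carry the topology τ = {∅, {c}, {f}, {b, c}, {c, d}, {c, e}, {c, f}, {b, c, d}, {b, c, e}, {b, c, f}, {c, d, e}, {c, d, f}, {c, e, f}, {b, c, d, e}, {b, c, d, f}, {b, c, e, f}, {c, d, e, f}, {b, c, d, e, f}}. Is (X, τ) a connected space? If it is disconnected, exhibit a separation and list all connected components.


(X, τ) is disconnected; components = [{f}, {b, c, d, e}].

Find clopen sets (U ∈ τ with X ∖ U ∈ τ):
  U = ∅, X ∖ U = {b, c, d, e, f} — both open, so U is clopen.
  U = {f}, X ∖ U = {b, c, d, e} — both open, so U is clopen.
  U = {b, c, d, e}, X ∖ U = {f} — both open, so U is clopen.
  U = {b, c, d, e, f}, X ∖ U = ∅ — both open, so U is clopen.
Nontrivial clopen(s) exist: e.g. {f}. So (X, τ) is disconnected.
Compute connected components by grouping points that agree on all clopens:
  component: {f}
  component: {b, c, d, e}


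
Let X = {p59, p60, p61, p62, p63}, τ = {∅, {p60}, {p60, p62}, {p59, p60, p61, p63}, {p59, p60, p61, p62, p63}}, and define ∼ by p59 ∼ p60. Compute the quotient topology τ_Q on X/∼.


X/∼ = {[p59=p60], [p61], [p62], [p63]}; |τ_Q| = 3.

Equivalence classes: [p59=p60], [p61], [p62], [p63].
Quotient map π: X → X/∼ sends p59 ↦ [p59=p60], p60 ↦ [p59=p60], p61 ↦ [p61], p62 ↦ [p62], p63 ↦ [p63].
For each subset V ⊆ X/∼, compute π^{-1}(V) ⊆ X and check whether π^{-1}(V) ∈ τ. V is open in τ_Q iff π^{-1}(V) ∈ τ.
  V = {}: π^{-1}(V) = ∅ ∈ τ ✓.
  V = {[p59=p60]}: π^{-1}(V) = {p59, p60} ∉ τ ✗.
  V = {[p61]}: π^{-1}(V) = {p61} ∉ τ ✗.
  V = {[p59=p60], [p61]}: π^{-1}(V) = {p59, p60, p61} ∉ τ ✗.
  V = {[p62]}: π^{-1}(V) = {p62} ∉ τ ✗.
  V = {[p59=p60], [p62]}: π^{-1}(V) = {p59, p60, p62} ∉ τ ✗.
  V = {[p61], [p62]}: π^{-1}(V) = {p61, p62} ∉ τ ✗.
  V = {[p59=p60], [p61], [p62]}: π^{-1}(V) = {p59, p60, p61, p62} ∉ τ ✗.
  V = {[p63]}: π^{-1}(V) = {p63} ∉ τ ✗.
  V = {[p59=p60], [p63]}: π^{-1}(V) = {p59, p60, p63} ∉ τ ✗.
  V = {[p61], [p63]}: π^{-1}(V) = {p61, p63} ∉ τ ✗.
  V = {[p59=p60], [p61], [p63]}: π^{-1}(V) = {p59, p60, p61, p63} ∈ τ ✓.
  V = {[p62], [p63]}: π^{-1}(V) = {p62, p63} ∉ τ ✗.
  V = {[p59=p60], [p62], [p63]}: π^{-1}(V) = {p59, p60, p62, p63} ∉ τ ✗.
  V = {[p61], [p62], [p63]}: π^{-1}(V) = {p61, p62, p63} ∉ τ ✗.
  V = {[p59=p60], [p61], [p62], [p63]}: π^{-1}(V) = {p59, p60, p61, p62, p63} ∈ τ ✓.
Open sets in the quotient: τ_Q = {{}, {[p59=p60], [p61], [p63]}, {[p59=p60], [p61], [p62], [p63]}} (3 elements).


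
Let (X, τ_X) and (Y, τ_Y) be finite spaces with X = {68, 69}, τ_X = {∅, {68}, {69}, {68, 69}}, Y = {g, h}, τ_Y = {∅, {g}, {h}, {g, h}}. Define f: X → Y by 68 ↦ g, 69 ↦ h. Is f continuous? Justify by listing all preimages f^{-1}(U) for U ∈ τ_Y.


f IS continuous.

Compute f^{-1}(U) for each U ∈ τ_Y:
  U = ∅: f^{-1}(U) = ∅ ∈ τ_X ✓.
  U = {g}: f^{-1}(U) = {68} ∈ τ_X ✓.
  U = {h}: f^{-1}(U) = {69} ∈ τ_X ✓.
  U = {g, h}: f^{-1}(U) = {68, 69} ∈ τ_X ✓.
Every preimage lies in τ_X, so f IS continuous.


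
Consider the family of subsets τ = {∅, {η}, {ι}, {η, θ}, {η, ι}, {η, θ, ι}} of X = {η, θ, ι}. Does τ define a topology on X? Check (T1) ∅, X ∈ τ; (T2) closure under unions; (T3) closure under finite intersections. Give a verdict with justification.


τ IS a topology on X.

Axiom (T1): ∅ ∈ τ? Yes; X ∈ τ? Yes.
Axiom (T2/T3): check pairwise unions and intersections of members of τ.
All pairwise intersections and unions checked — each lies in τ. Therefore τ satisfies (T1), (T2), (T3): it IS a topology on X.


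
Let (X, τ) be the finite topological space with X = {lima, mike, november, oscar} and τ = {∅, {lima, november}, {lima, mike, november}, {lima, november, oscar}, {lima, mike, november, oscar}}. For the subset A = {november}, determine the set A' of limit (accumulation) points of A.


A' = {lima, mike, oscar}

For each x ∈ X, list the open sets U ∈ τ with x ∈ U, then check whether U ∩ (A ∖ {x}) ≠ ∅ for every such U.
  x = lima: opens ∋ x are {lima, november}, {lima, mike, november}, {lima, november, oscar}, {lima, mike, november, oscar}; each meets A ∖ {lima}, so x IS a limit point.
  x = mike: opens ∋ x are {lima, mike, november}, {lima, mike, november, oscar}; each meets A ∖ {mike}, so x IS a limit point.
  x = november: open {lima, november} ∋ x has {lima, november} ∩ (A ∖ {november}) = ∅, so x is NOT a limit point.
  x = oscar: opens ∋ x are {lima, november, oscar}, {lima, mike, november, oscar}; each meets A ∖ {oscar}, so x IS a limit point.
Collecting: A' = {lima, mike, oscar}.
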